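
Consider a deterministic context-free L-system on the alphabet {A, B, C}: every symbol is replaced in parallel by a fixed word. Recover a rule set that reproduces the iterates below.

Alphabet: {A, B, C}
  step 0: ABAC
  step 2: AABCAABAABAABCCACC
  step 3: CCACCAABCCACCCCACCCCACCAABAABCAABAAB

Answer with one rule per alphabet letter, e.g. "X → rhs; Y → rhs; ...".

A->C, B->ACC, C->AAB

  step 2 ⇒ step 3: AABCAABAABAABCCACC ⇒ C·C·ACC·AAB·C·C·ACC·C·C·ACC·C·C·ACC·AAB·AAB·C·AAB·AAB
    A ↦ C
    B ↦ ACC
    C ↦ AAB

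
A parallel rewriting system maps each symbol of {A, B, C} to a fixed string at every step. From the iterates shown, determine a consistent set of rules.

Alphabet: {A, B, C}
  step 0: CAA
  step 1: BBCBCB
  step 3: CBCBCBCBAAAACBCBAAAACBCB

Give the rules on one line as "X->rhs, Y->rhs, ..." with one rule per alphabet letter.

A->CB, B->AA, C->BB

  step 0 ⇒ step 1: CAA ⇒ BB·CB·CB
    A ↦ CB
    C ↦ BB
    B ↦ AA  (constrained at step 1)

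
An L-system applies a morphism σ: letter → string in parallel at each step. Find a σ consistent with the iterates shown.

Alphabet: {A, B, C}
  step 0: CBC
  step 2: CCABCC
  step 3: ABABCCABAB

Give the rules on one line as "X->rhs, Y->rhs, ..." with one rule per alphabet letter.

  step 2 ⇒ step 3: CCABCC ⇒ AB·AB·C·C·AB·AB
    A ↦ C
    B ↦ C
    C ↦ AB

A->C, B->C, C->AB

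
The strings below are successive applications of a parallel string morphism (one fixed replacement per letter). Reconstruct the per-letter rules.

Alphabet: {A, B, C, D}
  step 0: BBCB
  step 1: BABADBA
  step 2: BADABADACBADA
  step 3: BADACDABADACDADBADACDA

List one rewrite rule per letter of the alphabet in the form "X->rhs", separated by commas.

A->DA, B->BA, C->D, D->C

  step 2 ⇒ step 3: BADABADACBADA ⇒ BA·DA·C·DA·BA·DA·C·DA·D·BA·DA·C·DA
    A ↦ DA
    B ↦ BA
    C ↦ D
    D ↦ C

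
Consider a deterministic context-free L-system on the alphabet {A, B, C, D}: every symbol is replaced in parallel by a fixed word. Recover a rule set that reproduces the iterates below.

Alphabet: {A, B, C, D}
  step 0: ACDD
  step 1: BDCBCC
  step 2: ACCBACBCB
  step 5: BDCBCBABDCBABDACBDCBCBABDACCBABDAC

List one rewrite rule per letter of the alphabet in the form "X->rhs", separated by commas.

A->BD, B->A, C->CB, D->C

  step 1 ⇒ step 2: BDCBCC ⇒ A·C·CB·A·CB·CB
    B ↦ A
    C ↦ CB
    D ↦ C
  step 0 ⇒ step 1: ACDD ⇒ BD·CB·C·C
    A ↦ BD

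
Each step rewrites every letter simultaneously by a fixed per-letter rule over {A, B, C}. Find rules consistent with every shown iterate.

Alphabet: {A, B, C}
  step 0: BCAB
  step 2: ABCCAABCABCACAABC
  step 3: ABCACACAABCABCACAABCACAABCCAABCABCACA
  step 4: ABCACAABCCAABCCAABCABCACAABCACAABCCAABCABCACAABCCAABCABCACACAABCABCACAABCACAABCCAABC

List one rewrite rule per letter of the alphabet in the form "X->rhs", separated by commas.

  step 3 ⇒ step 4: ABCACACAABCABCACAABCACAABCCAABCABCACA ⇒ ABC·A·CA·ABC·CA·ABC·CA·ABC·ABC·A·CA·ABC·A·CA·ABC·CA·ABC·ABC·A·CA·ABC·CA·ABC·ABC·A·CA·CA·ABC·ABC·A·CA·ABC·A·CA·ABC·CA·ABC
    A ↦ ABC
    B ↦ A
    C ↦ CA

A->ABC, B->A, C->CA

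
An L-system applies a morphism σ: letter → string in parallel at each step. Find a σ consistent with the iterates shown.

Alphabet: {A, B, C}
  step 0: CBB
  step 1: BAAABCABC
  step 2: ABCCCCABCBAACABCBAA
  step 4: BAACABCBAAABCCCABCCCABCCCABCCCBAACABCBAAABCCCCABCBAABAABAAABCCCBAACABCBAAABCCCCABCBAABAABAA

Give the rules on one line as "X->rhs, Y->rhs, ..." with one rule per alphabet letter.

A->C, B->ABC, C->BAA

  step 1 ⇒ step 2: BAAABCABC ⇒ ABC·C·C·C·ABC·BAA·C·ABC·BAA
    A ↦ C
    B ↦ ABC
    C ↦ BAA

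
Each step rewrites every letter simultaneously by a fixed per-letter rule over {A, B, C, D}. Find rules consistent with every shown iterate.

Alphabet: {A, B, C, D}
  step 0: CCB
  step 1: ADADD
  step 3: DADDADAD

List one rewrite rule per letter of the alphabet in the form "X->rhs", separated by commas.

  step 0 ⇒ step 1: CCB ⇒ AD·AD·D
    B ↦ D
    C ↦ AD
    A ↦ B  (constrained at step 1)
    D ↦ C  (constrained at step 1)

A->B, B->D, C->AD, D->C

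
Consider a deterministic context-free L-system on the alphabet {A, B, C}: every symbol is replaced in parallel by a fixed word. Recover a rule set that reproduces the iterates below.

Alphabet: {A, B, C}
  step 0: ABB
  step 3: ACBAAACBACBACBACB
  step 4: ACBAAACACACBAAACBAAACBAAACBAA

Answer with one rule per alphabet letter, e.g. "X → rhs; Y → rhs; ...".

A->AC, B->AA, C->B

  step 3 ⇒ step 4: ACBAAACBACBACBACB ⇒ AC·B·AA·AC·AC·AC·B·AA·AC·B·AA·AC·B·AA·AC·B·AA
    A ↦ AC
    B ↦ AA
    C ↦ B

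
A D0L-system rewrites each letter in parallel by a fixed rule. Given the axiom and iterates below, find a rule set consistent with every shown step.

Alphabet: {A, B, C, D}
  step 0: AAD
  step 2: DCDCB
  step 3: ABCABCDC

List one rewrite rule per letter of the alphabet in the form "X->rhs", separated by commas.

  step 2 ⇒ step 3: DCDCB ⇒ A·BC·A·BC·DC
    B ↦ DC
    C ↦ BC
    D ↦ A
    A ↦ B  (constrained at step 0)

A->B, B->DC, C->BC, D->A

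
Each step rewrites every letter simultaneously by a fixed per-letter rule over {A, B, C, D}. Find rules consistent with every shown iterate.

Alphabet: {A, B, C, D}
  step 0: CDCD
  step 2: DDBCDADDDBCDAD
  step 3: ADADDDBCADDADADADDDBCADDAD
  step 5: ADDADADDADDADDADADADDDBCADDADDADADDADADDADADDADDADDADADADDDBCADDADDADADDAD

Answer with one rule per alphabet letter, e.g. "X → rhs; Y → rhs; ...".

A->D, B->DD, C->BC, D->AD

  step 2 ⇒ step 3: DDBCDADDDBCDAD ⇒ AD·AD·DD·BC·AD·D·AD·AD·AD·DD·BC·AD·D·AD
    A ↦ D
    B ↦ DD
    C ↦ BC
    D ↦ AD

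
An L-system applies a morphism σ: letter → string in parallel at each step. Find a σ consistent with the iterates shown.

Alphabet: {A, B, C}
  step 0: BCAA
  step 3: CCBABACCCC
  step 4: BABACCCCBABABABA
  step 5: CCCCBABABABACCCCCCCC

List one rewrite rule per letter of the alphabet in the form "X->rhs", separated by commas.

A->C, B->C, C->BA

  step 4 ⇒ step 5: BABACCCCBABABABA ⇒ C·C·C·C·BA·BA·BA·BA·C·C·C·C·C·C·C·C
    A ↦ C
    B ↦ C
    C ↦ BA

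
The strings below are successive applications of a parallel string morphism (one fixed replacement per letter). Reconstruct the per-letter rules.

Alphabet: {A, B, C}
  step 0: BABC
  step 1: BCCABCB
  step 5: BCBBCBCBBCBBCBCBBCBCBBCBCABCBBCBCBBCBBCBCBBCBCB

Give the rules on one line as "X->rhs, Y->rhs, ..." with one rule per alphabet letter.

A->CA, B->BC, C->B

  step 0 ⇒ step 1: BABC ⇒ BC·CA·BC·B
    A ↦ CA
    B ↦ BC
    C ↦ B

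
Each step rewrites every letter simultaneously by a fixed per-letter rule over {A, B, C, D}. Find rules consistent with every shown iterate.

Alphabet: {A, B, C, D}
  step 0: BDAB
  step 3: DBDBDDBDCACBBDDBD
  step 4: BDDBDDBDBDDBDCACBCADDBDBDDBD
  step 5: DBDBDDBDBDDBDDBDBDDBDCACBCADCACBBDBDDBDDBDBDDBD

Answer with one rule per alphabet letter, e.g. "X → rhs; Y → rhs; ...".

  step 4 ⇒ step 5: BDDBDDBDBDDBDCACBCADDBDBDDBD ⇒ D·BD·BD·D·BD·BD·D·BD·D·BD·BD·D·BD·CA·CB·CA·D·CA·CB·BD·BD·D·BD·D·BD·BD·D·BD
    A ↦ CB
    B ↦ D
    C ↦ CA
    D ↦ BD

A->CB, B->D, C->CA, D->BD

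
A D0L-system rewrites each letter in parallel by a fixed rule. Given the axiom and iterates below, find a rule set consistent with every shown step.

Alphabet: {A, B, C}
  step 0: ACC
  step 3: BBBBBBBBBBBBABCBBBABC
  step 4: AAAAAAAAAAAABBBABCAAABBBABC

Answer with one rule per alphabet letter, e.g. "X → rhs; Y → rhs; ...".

  step 3 ⇒ step 4: BBBBBBBBBBBBABCBBBABC ⇒ A·A·A·A·A·A·A·A·A·A·A·A·BBB·A·BC·A·A·A·BBB·A·BC
    A ↦ BBB
    B ↦ A
    C ↦ BC

A->BBB, B->A, C->BC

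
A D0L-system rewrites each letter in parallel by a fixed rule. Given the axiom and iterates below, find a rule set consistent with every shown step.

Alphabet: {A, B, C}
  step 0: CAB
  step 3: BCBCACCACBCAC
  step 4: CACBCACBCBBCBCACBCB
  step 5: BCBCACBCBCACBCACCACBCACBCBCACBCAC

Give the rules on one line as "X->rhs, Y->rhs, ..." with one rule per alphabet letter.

  step 4 ⇒ step 5: CACBCACBCBBCBCACBCB ⇒ B·C·B·CAC·B·C·B·CAC·B·CAC·CAC·B·CAC·B·C·B·CAC·B·CAC
    A ↦ C
    B ↦ CAC
    C ↦ B

A->C, B->CAC, C->B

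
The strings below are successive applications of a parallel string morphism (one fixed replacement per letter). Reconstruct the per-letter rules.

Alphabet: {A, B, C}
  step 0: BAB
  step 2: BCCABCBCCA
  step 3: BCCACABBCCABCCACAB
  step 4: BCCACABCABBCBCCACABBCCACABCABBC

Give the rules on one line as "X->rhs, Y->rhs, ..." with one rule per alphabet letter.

  step 3 ⇒ step 4: BCCACABBCCABCCACAB ⇒ BC·CA·CA·B·CA·B·BC·BC·CA·CA·B·BC·CA·CA·B·CA·B·BC
    A ↦ B
    B ↦ BC
    C ↦ CA

A->B, B->BC, C->CA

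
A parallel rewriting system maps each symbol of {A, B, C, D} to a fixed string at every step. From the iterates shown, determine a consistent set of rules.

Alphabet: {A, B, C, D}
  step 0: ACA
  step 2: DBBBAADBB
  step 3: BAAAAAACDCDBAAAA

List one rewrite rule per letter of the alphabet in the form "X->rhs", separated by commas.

  step 2 ⇒ step 3: DBBBAADBB ⇒ B·AA·AA·AA·CD·CD·B·AA·AA
    A ↦ CD
    B ↦ AA
    D ↦ B
    C ↦ DB  (constrained at step 0)

A->CD, B->AA, C->DB, D->B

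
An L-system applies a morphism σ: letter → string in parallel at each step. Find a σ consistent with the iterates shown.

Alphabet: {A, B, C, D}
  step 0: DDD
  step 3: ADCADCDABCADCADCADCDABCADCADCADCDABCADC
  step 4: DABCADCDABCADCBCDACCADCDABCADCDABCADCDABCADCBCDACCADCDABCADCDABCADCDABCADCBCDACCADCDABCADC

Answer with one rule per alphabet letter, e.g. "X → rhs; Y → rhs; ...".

A->DA, B->CC, C->ADC, D->BC

  step 3 ⇒ step 4: ADCADCDABCADCADCADCDABCADCADCADCDABCADC ⇒ DA·BC·ADC·DA·BC·ADC·BC·DA·CC·ADC·DA·BC·ADC·DA·BC·ADC·DA·BC·ADC·BC·DA·CC·ADC·DA·BC·ADC·DA·BC·ADC·DA·BC·ADC·BC·DA·CC·ADC·DA·BC·ADC
    A ↦ DA
    B ↦ CC
    C ↦ ADC
    D ↦ BC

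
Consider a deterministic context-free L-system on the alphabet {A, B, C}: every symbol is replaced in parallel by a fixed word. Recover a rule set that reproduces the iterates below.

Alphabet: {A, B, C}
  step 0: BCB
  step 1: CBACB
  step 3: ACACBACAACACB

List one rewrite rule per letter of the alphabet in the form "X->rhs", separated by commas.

A->AC, B->CB, C->A

  step 0 ⇒ step 1: BCB ⇒ CB·A·CB
    B ↦ CB
    C ↦ A
    A ↦ AC  (constrained at step 1)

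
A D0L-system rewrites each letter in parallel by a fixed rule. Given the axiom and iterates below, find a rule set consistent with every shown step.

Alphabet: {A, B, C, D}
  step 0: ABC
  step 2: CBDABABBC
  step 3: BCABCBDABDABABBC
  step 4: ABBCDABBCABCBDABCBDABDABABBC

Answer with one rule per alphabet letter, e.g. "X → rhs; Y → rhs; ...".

A->D, B->AB, C->BC, D->CB

  step 3 ⇒ step 4: BCABCBDABDABABBC ⇒ AB·BC·D·AB·BC·AB·CB·D·AB·CB·D·AB·D·AB·AB·BC
    A ↦ D
    B ↦ AB
    C ↦ BC
    D ↦ CB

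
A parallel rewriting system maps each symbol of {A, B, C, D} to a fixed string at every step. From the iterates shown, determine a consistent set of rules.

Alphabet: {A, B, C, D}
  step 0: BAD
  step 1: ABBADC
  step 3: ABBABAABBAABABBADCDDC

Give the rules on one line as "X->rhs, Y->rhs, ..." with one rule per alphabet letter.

A->BA, B->AB, C->D, D->DC

  step 0 ⇒ step 1: BAD ⇒ AB·BA·DC
    A ↦ BA
    B ↦ AB
    D ↦ DC
    C ↦ D  (constrained at step 1)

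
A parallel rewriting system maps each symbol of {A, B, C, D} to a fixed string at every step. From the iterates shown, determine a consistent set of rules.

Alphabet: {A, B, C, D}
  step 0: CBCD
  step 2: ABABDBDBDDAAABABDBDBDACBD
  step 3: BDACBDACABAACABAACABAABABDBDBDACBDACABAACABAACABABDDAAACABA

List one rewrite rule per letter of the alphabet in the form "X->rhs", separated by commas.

  step 2 ⇒ step 3: ABABDBDBDDAAABABDBDBDACBD ⇒ BD·AC·BD·AC·ABA·AC·ABA·AC·ABA·ABA·BD·BD·BD·AC·BD·AC·ABA·AC·ABA·AC·ABA·BD·DAA·AC·ABA
    A ↦ BD
    B ↦ AC
    C ↦ DAA
    D ↦ ABA

A->BD, B->AC, C->DAA, D->ABA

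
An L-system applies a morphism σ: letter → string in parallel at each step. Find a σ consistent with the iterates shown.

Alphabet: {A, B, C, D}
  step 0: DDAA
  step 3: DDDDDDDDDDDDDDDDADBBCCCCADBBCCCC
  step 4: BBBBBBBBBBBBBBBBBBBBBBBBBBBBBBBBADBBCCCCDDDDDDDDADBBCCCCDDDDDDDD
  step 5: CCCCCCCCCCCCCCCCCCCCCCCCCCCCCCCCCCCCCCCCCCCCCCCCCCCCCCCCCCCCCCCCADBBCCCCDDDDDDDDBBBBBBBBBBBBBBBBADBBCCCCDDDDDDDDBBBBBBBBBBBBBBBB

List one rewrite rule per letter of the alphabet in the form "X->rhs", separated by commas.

  step 4 ⇒ step 5: BBBBBBBBBBBBBBBBBBBBBBBBBBBBBBBBADBBCCCCDDDDDDDDADBBCCCCDDDDDDDD ⇒ CC·CC·CC·CC·CC·CC·CC·CC·CC·CC·CC·CC·CC·CC·CC·CC·CC·CC·CC·CC·CC·CC·CC·CC·CC·CC·CC·CC·CC·CC·CC·CC·AD·BB·CC·CC·DD·DD·DD·DD·BB·BB·BB·BB·BB·BB·BB·BB·AD·BB·CC·CC·DD·DD·DD·DD·BB·BB·BB·BB·BB·BB·BB·BB
    A ↦ AD
    B ↦ CC
    C ↦ DD
    D ↦ BB

A->AD, B->CC, C->DD, D->BB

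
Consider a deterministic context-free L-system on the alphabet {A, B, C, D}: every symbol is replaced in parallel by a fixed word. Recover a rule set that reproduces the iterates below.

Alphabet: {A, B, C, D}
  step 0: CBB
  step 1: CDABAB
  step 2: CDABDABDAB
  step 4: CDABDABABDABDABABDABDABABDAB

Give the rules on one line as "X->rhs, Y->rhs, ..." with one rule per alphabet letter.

A->D, B->AB, C->CD, D->AB

  step 1 ⇒ step 2: CDABAB ⇒ CD·AB·D·AB·D·AB
    A ↦ D
    B ↦ AB
    C ↦ CD
    D ↦ AB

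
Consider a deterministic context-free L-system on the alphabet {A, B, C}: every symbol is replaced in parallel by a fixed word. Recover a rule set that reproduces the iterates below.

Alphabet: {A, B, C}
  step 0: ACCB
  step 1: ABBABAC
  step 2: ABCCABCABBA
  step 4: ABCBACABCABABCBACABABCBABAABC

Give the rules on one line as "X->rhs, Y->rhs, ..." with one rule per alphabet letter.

  step 1 ⇒ step 2: ABBABAC ⇒ AB·C·C·AB·C·AB·BA
    A ↦ AB
    B ↦ C
    C ↦ BA

A->AB, B->C, C->BA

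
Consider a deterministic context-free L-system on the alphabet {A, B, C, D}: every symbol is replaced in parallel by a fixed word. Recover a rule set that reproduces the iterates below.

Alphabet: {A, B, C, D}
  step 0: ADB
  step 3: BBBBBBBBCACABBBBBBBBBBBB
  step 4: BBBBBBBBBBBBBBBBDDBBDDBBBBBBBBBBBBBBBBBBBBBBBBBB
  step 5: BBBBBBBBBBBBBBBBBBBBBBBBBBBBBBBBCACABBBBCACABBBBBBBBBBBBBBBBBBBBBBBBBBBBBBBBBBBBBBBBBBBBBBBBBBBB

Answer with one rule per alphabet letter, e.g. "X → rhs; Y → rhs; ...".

A->BB, B->BB, C->DD, D->CA

  step 4 ⇒ step 5: BBBBBBBBBBBBBBBBDDBBDDBBBBBBBBBBBBBBBBBBBBBBBBBB ⇒ BB·BB·BB·BB·BB·BB·BB·BB·BB·BB·BB·BB·BB·BB·BB·BB·CA·CA·BB·BB·CA·CA·BB·BB·BB·BB·BB·BB·BB·BB·BB·BB·BB·BB·BB·BB·BB·BB·BB·BB·BB·BB·BB·BB·BB·BB·BB·BB
    B ↦ BB
    D ↦ CA
  step 3 ⇒ step 4: BBBBBBBBCACABBBBBBBBBBBB ⇒ BB·BB·BB·BB·BB·BB·BB·BB·DD·BB·DD·BB·BB·BB·BB·BB·BB·BB·BB·BB·BB·BB·BB·BB
    A ↦ BB
  step 3 ⇒ step 4: BBBBBBBBCACABBBBBBBBBBBB ⇒ BB·BB·BB·BB·BB·BB·BB·BB·DD·BB·DD·BB·BB·BB·BB·BB·BB·BB·BB·BB·BB·BB·BB·BB
    C ↦ DD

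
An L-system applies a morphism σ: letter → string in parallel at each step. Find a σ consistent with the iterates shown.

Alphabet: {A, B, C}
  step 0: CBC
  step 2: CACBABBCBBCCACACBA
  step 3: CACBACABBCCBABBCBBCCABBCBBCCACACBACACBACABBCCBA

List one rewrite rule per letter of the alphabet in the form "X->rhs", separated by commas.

A->CBA, B->BBC, C->CA

  step 2 ⇒ step 3: CACBABBCBBCCACACBA ⇒ CA·CBA·CA·BBC·CBA·BBC·BBC·CA·BBC·BBC·CA·CA·CBA·CA·CBA·CA·BBC·CBA
    A ↦ CBA
    B ↦ BBC
    C ↦ CA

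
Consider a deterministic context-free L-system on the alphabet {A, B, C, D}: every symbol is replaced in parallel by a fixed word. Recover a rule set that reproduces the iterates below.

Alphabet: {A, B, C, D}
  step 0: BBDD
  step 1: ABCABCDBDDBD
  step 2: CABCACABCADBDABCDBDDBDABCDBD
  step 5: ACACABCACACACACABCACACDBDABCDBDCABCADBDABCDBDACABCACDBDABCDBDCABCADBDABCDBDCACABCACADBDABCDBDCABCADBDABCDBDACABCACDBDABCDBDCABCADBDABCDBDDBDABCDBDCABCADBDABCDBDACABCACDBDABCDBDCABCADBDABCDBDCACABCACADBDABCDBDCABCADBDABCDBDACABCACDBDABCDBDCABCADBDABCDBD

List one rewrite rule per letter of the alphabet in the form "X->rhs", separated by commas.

  step 1 ⇒ step 2: ABCABCDBDDBD ⇒ C·ABC·A·C·ABC·A·DBD·ABC·DBD·DBD·ABC·DBD
    A ↦ C
    B ↦ ABC
    C ↦ A
    D ↦ DBD

A->C, B->ABC, C->A, D->DBD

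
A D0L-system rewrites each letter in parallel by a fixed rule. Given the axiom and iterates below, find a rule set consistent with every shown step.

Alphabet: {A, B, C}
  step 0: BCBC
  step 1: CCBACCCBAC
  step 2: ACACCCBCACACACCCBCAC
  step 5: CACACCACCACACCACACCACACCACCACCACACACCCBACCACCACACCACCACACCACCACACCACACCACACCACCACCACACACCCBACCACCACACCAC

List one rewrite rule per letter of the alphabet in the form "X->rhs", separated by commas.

  step 1 ⇒ step 2: CCBACCCBAC ⇒ AC·AC·CCB·C·AC·AC·AC·CCB·C·AC
    A ↦ C
    B ↦ CCB
    C ↦ AC

A->C, B->CCB, C->AC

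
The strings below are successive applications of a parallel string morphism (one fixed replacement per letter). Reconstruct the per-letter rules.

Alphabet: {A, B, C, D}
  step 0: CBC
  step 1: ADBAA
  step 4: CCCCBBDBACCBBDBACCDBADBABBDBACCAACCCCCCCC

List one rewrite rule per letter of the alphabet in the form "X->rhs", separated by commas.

  step 0 ⇒ step 1: CBC ⇒ A·DBA·A
    B ↦ DBA
    C ↦ A
    A ↦ CC  (constrained at step 1)
    D ↦ BB  (constrained at step 1)

A->CC, B->DBA, C->A, D->BB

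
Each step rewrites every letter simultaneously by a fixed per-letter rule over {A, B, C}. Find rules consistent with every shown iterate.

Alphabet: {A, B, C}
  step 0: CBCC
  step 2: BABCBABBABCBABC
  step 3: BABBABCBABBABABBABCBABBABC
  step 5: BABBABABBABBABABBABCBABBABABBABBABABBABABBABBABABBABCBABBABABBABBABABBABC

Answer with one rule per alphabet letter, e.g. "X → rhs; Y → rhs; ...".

A->B, B->BA, C->BC

  step 2 ⇒ step 3: BABCBABBABCBABC ⇒ BA·B·BA·BC·BA·B·BA·BA·B·BA·BC·BA·B·BA·BC
    A ↦ B
    B ↦ BA
    C ↦ BC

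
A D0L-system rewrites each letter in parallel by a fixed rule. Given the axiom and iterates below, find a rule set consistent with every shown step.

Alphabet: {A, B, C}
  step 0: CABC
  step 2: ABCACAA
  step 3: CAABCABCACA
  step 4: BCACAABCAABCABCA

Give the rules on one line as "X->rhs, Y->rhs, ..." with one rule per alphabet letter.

A->CA, B->A, C->B

  step 3 ⇒ step 4: CAABCABCACA ⇒ B·CA·CA·A·B·CA·A·B·CA·B·CA
    A ↦ CA
    B ↦ A
    C ↦ B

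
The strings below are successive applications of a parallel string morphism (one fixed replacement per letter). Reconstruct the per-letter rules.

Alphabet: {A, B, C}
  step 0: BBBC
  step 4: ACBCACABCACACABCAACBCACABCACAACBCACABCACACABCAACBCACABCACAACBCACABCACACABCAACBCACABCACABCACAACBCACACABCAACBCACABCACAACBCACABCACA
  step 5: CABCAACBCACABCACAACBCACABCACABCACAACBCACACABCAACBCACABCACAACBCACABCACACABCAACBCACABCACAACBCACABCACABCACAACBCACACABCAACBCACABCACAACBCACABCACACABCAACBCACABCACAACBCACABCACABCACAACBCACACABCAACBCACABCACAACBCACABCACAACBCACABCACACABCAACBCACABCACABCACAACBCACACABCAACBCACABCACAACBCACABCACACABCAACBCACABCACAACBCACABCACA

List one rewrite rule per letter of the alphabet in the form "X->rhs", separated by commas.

A->CA, B->AC, C->BCA

  step 4 ⇒ step 5: ACBCACABCACACABCAACBCACABCACAACBCACABCACACABCAACBCACABCACAACBCACABCACACABCAACBCACABCACABCACAACBCACACABCAACBCACABCACAACBCACABCACA ⇒ CA·BCA·AC·BCA·CA·BCA·CA·AC·BCA·CA·BCA·CA·BCA·CA·AC·BCA·CA·CA·BCA·AC·BCA·CA·BCA·CA·AC·BCA·CA·BCA·CA·CA·BCA·AC·BCA·CA·BCA·CA·AC·BCA·CA·BCA·CA·BCA·CA·AC·BCA·CA·CA·BCA·AC·BCA·CA·BCA·CA·AC·BCA·CA·BCA·CA·CA·BCA·AC·BCA·CA·BCA·CA·AC·BCA·CA·BCA·CA·BCA·CA·AC·BCA·CA·CA·BCA·AC·BCA·CA·BCA·CA·AC·BCA·CA·BCA·CA·AC·BCA·CA·BCA·CA·CA·BCA·AC·BCA·CA·BCA·CA·BCA·CA·AC·BCA·CA·CA·BCA·AC·BCA·CA·BCA·CA·AC·BCA·CA·BCA·CA·CA·BCA·AC·BCA·CA·BCA·CA·AC·BCA·CA·BCA·CA
    A ↦ CA
    B ↦ AC
    C ↦ BCA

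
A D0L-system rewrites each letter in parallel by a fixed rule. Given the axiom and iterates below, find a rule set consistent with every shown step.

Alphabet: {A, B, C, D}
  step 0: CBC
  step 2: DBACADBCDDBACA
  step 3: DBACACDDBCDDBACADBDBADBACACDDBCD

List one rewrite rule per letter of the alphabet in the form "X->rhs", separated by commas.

A->CD, B->CA, C->DB, D->DBA

  step 2 ⇒ step 3: DBACADBCDDBACA ⇒ DBA·CA·CD·DB·CD·DBA·CA·DB·DBA·DBA·CA·CD·DB·CD
    A ↦ CD
    B ↦ CA
    C ↦ DB
    D ↦ DBA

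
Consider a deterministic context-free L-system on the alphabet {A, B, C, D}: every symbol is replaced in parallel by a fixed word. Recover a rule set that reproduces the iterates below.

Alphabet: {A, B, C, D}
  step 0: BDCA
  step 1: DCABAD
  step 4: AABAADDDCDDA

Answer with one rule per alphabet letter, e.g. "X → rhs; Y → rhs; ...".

  step 0 ⇒ step 1: BDCA ⇒ DC·A·BA·D
    A ↦ D
    B ↦ DC
    C ↦ BA
    D ↦ A

A->D, B->DC, C->BA, D->A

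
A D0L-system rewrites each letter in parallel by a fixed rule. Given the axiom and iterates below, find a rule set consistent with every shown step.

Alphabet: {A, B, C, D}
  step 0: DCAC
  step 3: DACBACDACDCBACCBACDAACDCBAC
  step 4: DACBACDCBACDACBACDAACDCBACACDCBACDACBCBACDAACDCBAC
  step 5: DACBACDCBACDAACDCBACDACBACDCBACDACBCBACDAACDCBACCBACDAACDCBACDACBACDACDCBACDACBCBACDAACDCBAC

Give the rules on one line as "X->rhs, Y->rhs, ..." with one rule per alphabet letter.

A->CB, B->D, C->AC, D->DA

  step 4 ⇒ step 5: DACBACDCBACDACBACDAACDCBACACDCBACDACBCBACDAACDCBAC ⇒ DA·CB·AC·D·CB·AC·DA·AC·D·CB·AC·DA·CB·AC·D·CB·AC·DA·CB·CB·AC·DA·AC·D·CB·AC·CB·AC·DA·AC·D·CB·AC·DA·CB·AC·D·AC·D·CB·AC·DA·CB·CB·AC·DA·AC·D·CB·AC
    A ↦ CB
    B ↦ D
    C ↦ AC
    D ↦ DA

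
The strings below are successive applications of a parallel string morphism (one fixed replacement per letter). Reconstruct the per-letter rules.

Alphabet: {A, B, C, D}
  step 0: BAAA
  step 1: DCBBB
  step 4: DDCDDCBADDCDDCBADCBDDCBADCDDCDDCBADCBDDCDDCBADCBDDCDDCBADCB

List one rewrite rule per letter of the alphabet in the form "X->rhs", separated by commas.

  step 0 ⇒ step 1: BAAA ⇒ DC·B·B·B
    A ↦ B
    B ↦ DC
    C ↦ BA  (constrained at step 1)
    D ↦ DDC  (constrained at step 1)

A->B, B->DC, C->BA, D->DDC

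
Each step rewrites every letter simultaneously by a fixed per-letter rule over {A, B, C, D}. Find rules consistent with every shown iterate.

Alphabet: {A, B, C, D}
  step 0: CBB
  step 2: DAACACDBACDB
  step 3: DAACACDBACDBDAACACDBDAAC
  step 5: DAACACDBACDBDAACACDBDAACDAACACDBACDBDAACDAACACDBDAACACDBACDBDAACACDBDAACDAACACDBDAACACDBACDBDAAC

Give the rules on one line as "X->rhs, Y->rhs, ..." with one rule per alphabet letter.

A->AC, B->AC, C->DB, D->DA

  step 2 ⇒ step 3: DAACACDBACDB ⇒ DA·AC·AC·DB·AC·DB·DA·AC·AC·DB·DA·AC
    A ↦ AC
    B ↦ AC
    C ↦ DB
    D ↦ DA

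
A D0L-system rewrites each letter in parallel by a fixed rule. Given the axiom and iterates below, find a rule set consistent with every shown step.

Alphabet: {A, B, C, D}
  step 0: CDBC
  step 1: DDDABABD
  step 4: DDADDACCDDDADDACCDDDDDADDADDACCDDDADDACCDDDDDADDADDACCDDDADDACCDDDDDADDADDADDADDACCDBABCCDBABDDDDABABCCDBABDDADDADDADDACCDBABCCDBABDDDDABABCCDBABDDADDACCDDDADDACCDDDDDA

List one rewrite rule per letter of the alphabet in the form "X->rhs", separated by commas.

A->CCD, B->BAB, C->D, D->DDA

  step 0 ⇒ step 1: CDBC ⇒ D·DDA·BAB·D
    B ↦ BAB
    C ↦ D
    D ↦ DDA
    A ↦ CCD  (constrained at step 1)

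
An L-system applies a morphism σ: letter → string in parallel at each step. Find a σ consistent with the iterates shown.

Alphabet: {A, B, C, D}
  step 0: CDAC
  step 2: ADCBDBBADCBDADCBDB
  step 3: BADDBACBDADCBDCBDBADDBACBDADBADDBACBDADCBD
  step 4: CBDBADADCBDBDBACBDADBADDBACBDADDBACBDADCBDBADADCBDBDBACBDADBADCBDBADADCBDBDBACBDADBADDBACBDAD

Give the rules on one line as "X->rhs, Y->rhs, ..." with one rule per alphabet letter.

  step 3 ⇒ step 4: BADDBACBDADCBDCBDBADDBACBDADBADDBACBDADCBD ⇒ CBD·B·AD·AD·CBD·B·DBA·CBD·AD·B·AD·DBA·CBD·AD·DBA·CBD·AD·CBD·B·AD·AD·CBD·B·DBA·CBD·AD·B·AD·CBD·B·AD·AD·CBD·B·DBA·CBD·AD·B·AD·DBA·CBD·AD
    A ↦ B
    B ↦ CBD
    C ↦ DBA
    D ↦ AD

A->B, B->CBD, C->DBA, D->AD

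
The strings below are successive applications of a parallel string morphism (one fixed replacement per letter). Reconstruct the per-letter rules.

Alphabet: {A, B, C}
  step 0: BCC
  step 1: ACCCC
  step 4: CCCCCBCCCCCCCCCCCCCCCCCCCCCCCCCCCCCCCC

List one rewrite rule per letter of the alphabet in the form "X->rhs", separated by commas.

  step 0 ⇒ step 1: BCC ⇒ A·CC·CC
    B ↦ A
    C ↦ CC
    A ↦ CB  (constrained at step 1)

A->CB, B->A, C->CC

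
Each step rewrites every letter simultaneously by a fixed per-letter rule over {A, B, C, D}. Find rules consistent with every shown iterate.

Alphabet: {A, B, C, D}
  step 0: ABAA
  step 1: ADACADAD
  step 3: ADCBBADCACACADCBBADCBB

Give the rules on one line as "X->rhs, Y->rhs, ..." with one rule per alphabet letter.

  step 0 ⇒ step 1: ABAA ⇒ AD·AC·AD·AD
    A ↦ AD
    B ↦ AC
    C ↦ BB  (constrained at step 1)
    D ↦ C  (constrained at step 1)

A->AD, B->AC, C->BB, D->C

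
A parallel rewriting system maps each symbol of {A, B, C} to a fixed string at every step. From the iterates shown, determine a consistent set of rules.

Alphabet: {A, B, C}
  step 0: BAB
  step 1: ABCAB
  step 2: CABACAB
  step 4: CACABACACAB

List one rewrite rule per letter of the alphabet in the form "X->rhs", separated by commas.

  step 1 ⇒ step 2: ABCAB ⇒ C·AB·A·C·AB
    A ↦ C
    B ↦ AB
    C ↦ A

A->C, B->AB, C->A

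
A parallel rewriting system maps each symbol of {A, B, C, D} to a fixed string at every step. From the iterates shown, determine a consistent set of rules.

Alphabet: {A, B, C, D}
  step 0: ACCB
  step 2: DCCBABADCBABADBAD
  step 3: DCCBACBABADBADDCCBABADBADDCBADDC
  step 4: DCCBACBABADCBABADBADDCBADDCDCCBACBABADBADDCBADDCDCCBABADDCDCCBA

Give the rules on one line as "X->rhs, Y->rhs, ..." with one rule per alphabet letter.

A->D, B->BA, C->CBA, D->DC

  step 3 ⇒ step 4: DCCBACBABADBADDCCBABADBADDCBADDC ⇒ DC·CBA·CBA·BA·D·CBA·BA·D·BA·D·DC·BA·D·DC·DC·CBA·CBA·BA·D·BA·D·DC·BA·D·DC·DC·CBA·BA·D·DC·DC·CBA
    A ↦ D
    B ↦ BA
    C ↦ CBA
    D ↦ DC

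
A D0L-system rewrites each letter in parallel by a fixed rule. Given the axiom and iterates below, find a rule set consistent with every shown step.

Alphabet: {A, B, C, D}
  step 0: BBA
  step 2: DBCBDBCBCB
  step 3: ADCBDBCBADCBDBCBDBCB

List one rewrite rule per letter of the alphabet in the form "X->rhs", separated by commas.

A->B, B->CB, C->DB, D->AD

  step 2 ⇒ step 3: DBCBDBCBCB ⇒ AD·CB·DB·CB·AD·CB·DB·CB·DB·CB
    B ↦ CB
    C ↦ DB
    D ↦ AD
    A ↦ B  (constrained at step 0)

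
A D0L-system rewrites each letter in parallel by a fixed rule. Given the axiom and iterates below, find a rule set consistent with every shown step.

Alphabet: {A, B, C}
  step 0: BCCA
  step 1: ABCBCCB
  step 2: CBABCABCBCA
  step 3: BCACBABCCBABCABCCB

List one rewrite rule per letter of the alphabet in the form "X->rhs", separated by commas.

A->CB, B->A, C->BC

  step 2 ⇒ step 3: CBABCABCBCA ⇒ BC·A·CB·A·BC·CB·A·BC·A·BC·CB
    A ↦ CB
    B ↦ A
    C ↦ BC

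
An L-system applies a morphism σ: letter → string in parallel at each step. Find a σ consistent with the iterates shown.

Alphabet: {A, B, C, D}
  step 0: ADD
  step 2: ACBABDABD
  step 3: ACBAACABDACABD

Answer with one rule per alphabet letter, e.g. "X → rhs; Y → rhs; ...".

A->AC, B->A, C->B, D->BD

  step 2 ⇒ step 3: ACBABDABD ⇒ AC·B·A·AC·A·BD·AC·A·BD
    A ↦ AC
    B ↦ A
    C ↦ B
    D ↦ BD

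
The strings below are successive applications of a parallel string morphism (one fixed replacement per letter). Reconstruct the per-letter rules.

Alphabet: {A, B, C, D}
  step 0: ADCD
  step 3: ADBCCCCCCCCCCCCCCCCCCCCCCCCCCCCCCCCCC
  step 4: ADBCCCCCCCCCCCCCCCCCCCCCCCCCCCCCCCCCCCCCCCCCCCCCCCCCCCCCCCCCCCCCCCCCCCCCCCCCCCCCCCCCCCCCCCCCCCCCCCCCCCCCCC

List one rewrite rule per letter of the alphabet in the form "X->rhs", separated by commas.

  step 3 ⇒ step 4: ADBCCCCCCCCCCCCCCCCCCCCCCCCCCCCCCCCCC ⇒ AD·B·C·CCC·CCC·CCC·CCC·CCC·CCC·CCC·CCC·CCC·CCC·CCC·CCC·CCC·CCC·CCC·CCC·CCC·CCC·CCC·CCC·CCC·CCC·CCC·CCC·CCC·CCC·CCC·CCC·CCC·CCC·CCC·CCC·CCC·CCC
    A ↦ AD
    B ↦ C
    C ↦ CCC
    D ↦ B

A->AD, B->C, C->CCC, D->B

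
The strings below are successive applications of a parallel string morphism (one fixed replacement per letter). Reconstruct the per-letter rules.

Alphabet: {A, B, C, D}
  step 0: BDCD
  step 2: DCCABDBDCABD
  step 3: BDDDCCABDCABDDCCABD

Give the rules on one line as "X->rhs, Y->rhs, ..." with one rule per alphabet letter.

A->C, B->CA, C->D, D->BD

  step 2 ⇒ step 3: DCCABDBDCABD ⇒ BD·D·D·C·CA·BD·CA·BD·D·C·CA·BD
    A ↦ C
    B ↦ CA
    C ↦ D
    D ↦ BD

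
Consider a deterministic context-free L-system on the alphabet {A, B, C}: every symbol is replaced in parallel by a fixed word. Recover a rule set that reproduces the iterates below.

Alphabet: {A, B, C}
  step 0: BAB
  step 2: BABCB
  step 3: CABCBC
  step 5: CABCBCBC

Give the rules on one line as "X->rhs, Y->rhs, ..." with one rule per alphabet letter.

A->AB, B->C, C->B

  step 2 ⇒ step 3: BABCB ⇒ C·AB·C·B·C
    A ↦ AB
    B ↦ C
    C ↦ B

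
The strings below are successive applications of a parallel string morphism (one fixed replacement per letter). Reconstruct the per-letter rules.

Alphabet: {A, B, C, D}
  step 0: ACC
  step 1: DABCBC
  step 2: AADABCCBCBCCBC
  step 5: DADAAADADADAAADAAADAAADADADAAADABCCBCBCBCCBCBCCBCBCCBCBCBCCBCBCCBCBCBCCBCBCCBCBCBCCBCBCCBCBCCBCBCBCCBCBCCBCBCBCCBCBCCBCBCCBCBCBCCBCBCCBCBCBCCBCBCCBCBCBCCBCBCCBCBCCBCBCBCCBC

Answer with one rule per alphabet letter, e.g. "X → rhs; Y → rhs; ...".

  step 1 ⇒ step 2: DABCBC ⇒ AA·DA·BCC·BC·BCC·BC
    A ↦ DA
    B ↦ BCC
    C ↦ BC
    D ↦ AA

A->DA, B->BCC, C->BC, D->AA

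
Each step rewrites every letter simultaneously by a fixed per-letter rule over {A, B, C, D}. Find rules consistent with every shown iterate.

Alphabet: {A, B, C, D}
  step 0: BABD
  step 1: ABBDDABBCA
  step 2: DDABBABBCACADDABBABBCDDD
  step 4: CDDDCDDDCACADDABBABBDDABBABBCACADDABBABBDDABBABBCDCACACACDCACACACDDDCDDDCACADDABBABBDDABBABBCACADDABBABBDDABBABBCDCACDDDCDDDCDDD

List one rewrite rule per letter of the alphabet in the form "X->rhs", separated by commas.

  step 1 ⇒ step 2: ABBDDABBCA ⇒ DD·ABB·ABB·CA·CA·DD·ABB·ABB·CD·DD
    A ↦ DD
    B ↦ ABB
    C ↦ CD
    D ↦ CA

A->DD, B->ABB, C->CD, D->CA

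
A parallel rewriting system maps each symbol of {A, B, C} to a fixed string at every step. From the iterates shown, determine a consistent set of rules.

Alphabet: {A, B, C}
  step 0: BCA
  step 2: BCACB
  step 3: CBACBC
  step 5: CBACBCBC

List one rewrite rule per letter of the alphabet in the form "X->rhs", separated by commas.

A->AC, B->C, C->B

  step 2 ⇒ step 3: BCACB ⇒ C·B·AC·B·C
    A ↦ AC
    B ↦ C
    C ↦ B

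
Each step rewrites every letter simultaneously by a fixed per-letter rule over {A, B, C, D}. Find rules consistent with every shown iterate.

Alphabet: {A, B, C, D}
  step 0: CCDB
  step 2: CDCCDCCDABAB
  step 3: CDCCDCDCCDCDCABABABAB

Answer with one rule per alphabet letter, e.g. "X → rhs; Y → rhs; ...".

  step 2 ⇒ step 3: CDCCDCCDABAB ⇒ CD·C·CD·CD·C·CD·CD·C·AB·AB·AB·AB
    A ↦ AB
    B ↦ AB
    C ↦ CD
    D ↦ C

A->AB, B->AB, C->CD, D->C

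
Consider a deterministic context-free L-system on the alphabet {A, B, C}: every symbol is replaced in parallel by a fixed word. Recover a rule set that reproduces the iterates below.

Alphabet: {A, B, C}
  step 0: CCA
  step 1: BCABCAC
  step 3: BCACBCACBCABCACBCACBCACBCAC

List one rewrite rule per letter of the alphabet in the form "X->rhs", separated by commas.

  step 0 ⇒ step 1: CCA ⇒ BCA·BCA·C
    A ↦ C
    C ↦ BCA
    B ↦ C  (constrained at step 1)

A->C, B->C, C->BCA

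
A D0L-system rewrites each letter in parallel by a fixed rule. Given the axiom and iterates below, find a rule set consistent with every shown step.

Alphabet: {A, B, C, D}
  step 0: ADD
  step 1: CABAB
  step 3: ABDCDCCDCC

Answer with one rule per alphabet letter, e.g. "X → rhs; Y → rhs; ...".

A->C, B->A, C->DC, D->AB

  step 0 ⇒ step 1: ADD ⇒ C·AB·AB
    A ↦ C
    D ↦ AB
    B ↦ A  (constrained at step 1)
    C ↦ DC  (constrained at step 1)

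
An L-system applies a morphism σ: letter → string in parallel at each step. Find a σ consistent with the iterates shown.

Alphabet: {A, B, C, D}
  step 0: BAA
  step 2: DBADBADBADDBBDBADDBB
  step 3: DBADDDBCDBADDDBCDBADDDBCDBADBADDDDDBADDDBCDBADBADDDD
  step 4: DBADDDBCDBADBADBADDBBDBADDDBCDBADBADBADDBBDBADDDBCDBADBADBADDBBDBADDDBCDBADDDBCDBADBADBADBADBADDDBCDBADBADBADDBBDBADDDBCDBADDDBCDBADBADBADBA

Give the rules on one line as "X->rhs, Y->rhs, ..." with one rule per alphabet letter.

A->DBC, B->DD, C->BB, D->DBA

  step 3 ⇒ step 4: DBADDDBCDBADDDBCDBADDDBCDBADBADDDDDBADDDBCDBADBADDDD ⇒ DBA·DD·DBC·DBA·DBA·DBA·DD·BB·DBA·DD·DBC·DBA·DBA·DBA·DD·BB·DBA·DD·DBC·DBA·DBA·DBA·DD·BB·DBA·DD·DBC·DBA·DD·DBC·DBA·DBA·DBA·DBA·DBA·DD·DBC·DBA·DBA·DBA·DD·BB·DBA·DD·DBC·DBA·DD·DBC·DBA·DBA·DBA·DBA
    A ↦ DBC
    B ↦ DD
    C ↦ BB
    D ↦ DBA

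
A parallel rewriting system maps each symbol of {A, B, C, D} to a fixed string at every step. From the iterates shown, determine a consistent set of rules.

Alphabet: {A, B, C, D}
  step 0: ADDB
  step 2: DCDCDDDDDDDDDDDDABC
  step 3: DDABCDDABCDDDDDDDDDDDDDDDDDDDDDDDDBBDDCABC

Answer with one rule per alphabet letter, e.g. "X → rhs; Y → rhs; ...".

A->BBD, B->DC, C->ABC, D->DD

  step 2 ⇒ step 3: DCDCDDDDDDDDDDDDABC ⇒ DD·ABC·DD·ABC·DD·DD·DD·DD·DD·DD·DD·DD·DD·DD·DD·DD·BBD·DC·ABC
    A ↦ BBD
    B ↦ DC
    C ↦ ABC
    D ↦ DD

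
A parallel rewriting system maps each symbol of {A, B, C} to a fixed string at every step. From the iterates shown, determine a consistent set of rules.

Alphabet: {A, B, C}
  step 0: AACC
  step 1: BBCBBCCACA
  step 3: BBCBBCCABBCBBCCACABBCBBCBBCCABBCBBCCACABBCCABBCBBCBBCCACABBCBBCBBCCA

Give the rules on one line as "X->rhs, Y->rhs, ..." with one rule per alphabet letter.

  step 0 ⇒ step 1: AACC ⇒ BBC·BBC·CA·CA
    A ↦ BBC
    C ↦ CA
    B ↦ BBC  (constrained at step 1)

A->BBC, B->BBC, C->CA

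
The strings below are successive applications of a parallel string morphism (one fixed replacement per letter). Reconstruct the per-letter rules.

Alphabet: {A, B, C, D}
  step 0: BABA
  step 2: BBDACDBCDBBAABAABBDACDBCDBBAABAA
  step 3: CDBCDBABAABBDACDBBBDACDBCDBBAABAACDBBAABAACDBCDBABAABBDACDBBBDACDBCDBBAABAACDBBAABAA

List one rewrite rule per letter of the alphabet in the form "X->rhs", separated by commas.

A->BAA, B->CDB, C->BBD, D->A

  step 2 ⇒ step 3: BBDACDBCDBBAABAABBDACDBCDBBAABAA ⇒ CDB·CDB·A·BAA·BBD·A·CDB·BBD·A·CDB·CDB·BAA·BAA·CDB·BAA·BAA·CDB·CDB·A·BAA·BBD·A·CDB·BBD·A·CDB·CDB·BAA·BAA·CDB·BAA·BAA
    A ↦ BAA
    B ↦ CDB
    C ↦ BBD
    D ↦ A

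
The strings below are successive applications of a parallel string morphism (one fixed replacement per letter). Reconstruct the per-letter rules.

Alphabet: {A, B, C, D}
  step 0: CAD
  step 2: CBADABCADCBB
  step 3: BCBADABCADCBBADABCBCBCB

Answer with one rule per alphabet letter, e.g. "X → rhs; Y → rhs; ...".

  step 2 ⇒ step 3: CBADABCADCBB ⇒ B·CB·AD·ABC·AD·CB·B·AD·ABC·B·CB·CB
    A ↦ AD
    B ↦ CB
    C ↦ B
    D ↦ ABC

A->AD, B->CB, C->B, D->ABC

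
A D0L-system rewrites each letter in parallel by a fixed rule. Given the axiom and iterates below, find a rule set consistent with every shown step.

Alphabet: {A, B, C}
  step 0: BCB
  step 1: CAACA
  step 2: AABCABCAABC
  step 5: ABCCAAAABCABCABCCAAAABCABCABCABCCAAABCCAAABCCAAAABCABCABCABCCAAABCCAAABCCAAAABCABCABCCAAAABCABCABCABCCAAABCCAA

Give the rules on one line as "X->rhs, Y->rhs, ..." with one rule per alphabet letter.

  step 1 ⇒ step 2: CAACA ⇒ A·ABC·ABC·A·ABC
    A ↦ ABC
    C ↦ A
  step 0 ⇒ step 1: BCB ⇒ CA·A·CA
    B ↦ CA

A->ABC, B->CA, C->A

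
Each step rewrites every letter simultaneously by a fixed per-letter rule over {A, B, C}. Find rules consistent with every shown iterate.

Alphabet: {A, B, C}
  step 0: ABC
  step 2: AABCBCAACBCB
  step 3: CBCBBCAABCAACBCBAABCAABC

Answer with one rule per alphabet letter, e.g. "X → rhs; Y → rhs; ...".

A->CB, B->BC, C->AA

  step 2 ⇒ step 3: AABCBCAACBCB ⇒ CB·CB·BC·AA·BC·AA·CB·CB·AA·BC·AA·BC
    A ↦ CB
    B ↦ BC
    C ↦ AA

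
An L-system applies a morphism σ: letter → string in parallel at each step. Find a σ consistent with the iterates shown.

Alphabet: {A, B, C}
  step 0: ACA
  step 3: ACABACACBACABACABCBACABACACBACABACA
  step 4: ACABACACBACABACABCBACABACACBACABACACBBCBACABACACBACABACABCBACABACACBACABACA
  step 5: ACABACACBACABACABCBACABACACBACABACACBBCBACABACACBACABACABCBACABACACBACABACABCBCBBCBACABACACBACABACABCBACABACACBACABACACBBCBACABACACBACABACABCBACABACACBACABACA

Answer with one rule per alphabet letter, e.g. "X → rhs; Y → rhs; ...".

A->ACA, B->CB, C->B

  step 4 ⇒ step 5: ACABACACBACABACABCBACABACACBACABACACBBCBACABACACBACABACABCBACABACACBACABACA ⇒ ACA·B·ACA·CB·ACA·B·ACA·B·CB·ACA·B·ACA·CB·ACA·B·ACA·CB·B·CB·ACA·B·ACA·CB·ACA·B·ACA·B·CB·ACA·B·ACA·CB·ACA·B·ACA·B·CB·CB·B·CB·ACA·B·ACA·CB·ACA·B·ACA·B·CB·ACA·B·ACA·CB·ACA·B·ACA·CB·B·CB·ACA·B·ACA·CB·ACA·B·ACA·B·CB·ACA·B·ACA·CB·ACA·B·ACA
    A ↦ ACA
    B ↦ CB
    C ↦ B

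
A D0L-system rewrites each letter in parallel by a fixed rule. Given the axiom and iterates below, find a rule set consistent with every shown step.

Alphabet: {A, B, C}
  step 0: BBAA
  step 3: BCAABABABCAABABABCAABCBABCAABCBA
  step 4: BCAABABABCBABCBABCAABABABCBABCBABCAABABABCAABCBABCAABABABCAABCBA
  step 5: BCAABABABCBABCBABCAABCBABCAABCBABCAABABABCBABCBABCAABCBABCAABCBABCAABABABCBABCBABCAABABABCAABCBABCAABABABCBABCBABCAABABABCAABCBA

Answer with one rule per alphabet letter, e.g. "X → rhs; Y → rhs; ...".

  step 4 ⇒ step 5: BCAABABABCBABCBABCAABABABCBABCBABCAABABABCAABCBABCAABABABCAABCBA ⇒ BC·AA·BA·BA·BC·BA·BC·BA·BC·AA·BC·BA·BC·AA·BC·BA·BC·AA·BA·BA·BC·BA·BC·BA·BC·AA·BC·BA·BC·AA·BC·BA·BC·AA·BA·BA·BC·BA·BC·BA·BC·AA·BA·BA·BC·AA·BC·BA·BC·AA·BA·BA·BC·BA·BC·BA·BC·AA·BA·BA·BC·AA·BC·BA
    A ↦ BA
    B ↦ BC
    C ↦ AA

A->BA, B->BC, C->AA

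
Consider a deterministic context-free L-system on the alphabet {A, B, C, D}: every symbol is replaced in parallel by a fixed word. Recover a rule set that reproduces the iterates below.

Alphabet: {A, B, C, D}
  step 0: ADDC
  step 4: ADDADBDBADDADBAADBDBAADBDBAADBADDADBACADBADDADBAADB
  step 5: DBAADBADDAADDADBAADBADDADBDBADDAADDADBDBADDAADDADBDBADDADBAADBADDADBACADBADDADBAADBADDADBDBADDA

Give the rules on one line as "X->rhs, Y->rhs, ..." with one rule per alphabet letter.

  step 4 ⇒ step 5: ADDADBDBADDADBAADBDBAADBDBAADBADDADBACADBADDADBAADB ⇒ DB·A·A·DB·A·DDA·A·DDA·DB·A·A·DB·A·DDA·DB·DB·A·DDA·A·DDA·DB·DB·A·DDA·A·DDA·DB·DB·A·DDA·DB·A·A·DB·A·DDA·DB·ACA·DB·A·DDA·DB·A·A·DB·A·DDA·DB·DB·A·DDA
    A ↦ DB
    B ↦ DDA
    C ↦ ACA
    D ↦ A

A->DB, B->DDA, C->ACA, D->A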